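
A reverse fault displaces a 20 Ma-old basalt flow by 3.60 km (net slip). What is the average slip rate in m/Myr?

rate = 3.60 km / 20 Ma = 0.000180 m/yr = 180 m/Myr

180 m/Myr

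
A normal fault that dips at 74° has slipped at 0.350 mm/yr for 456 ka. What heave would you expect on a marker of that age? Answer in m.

44 m

dip-slip = rate × time = 0.350 mm/yr × 456 ka = 159.6 m
heave = dip-slip × cos(dip) = 159.6 × cos(74°) = 44 m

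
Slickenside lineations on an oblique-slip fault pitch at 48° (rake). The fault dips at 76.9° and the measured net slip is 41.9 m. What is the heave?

7.06 m

dip-slip = net slip × sin(rake) = 41.9 m × sin(48°) = 31.14 m
heave = dip-slip × cos(dip) = 31.14 × cos(76.9°) = 7.06 m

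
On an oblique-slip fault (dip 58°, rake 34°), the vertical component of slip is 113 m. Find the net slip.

238 m

dip-slip = throw / sin(dip) = 113 / sin(58°) = 133.2 m
net slip = dip-slip / sin(rake) = 133.2 / sin(34°) = 238 m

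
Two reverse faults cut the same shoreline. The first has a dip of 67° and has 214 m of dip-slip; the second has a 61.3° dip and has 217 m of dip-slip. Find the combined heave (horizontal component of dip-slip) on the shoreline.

heave_A = 214 × cos(67°) = 83.62 m
heave_B = 217 × cos(61.3°) = 104.2 m
total = 83.62 + 104.2 = 188 m

188 m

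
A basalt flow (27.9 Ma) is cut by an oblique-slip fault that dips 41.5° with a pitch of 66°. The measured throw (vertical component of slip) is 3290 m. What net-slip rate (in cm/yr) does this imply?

dip-slip = throw / sin(dip) = 3290 / sin(41.5°) = 4965 m
net slip = dip-slip / sin(rake) = 4965 / sin(66°) = 5435 m
rate = 5435 m / 27.9 Ma = 0.000195 m/yr = 0.0195 cm/yr

0.0195 cm/yr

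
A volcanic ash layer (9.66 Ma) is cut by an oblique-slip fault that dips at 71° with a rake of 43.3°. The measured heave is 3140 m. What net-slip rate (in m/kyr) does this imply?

dip-slip = heave / cos(dip) = 3140 / cos(71°) = 9645 m
net slip = dip-slip / sin(rake) = 9645 / sin(43.3°) = 14060 m
rate = 14060 m / 9.66 Ma = 0.00146 m/yr = 1.46 m/kyr

1.46 m/kyr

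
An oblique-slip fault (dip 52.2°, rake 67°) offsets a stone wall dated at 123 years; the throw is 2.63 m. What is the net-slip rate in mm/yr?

29.4 mm/yr

dip-slip = throw / sin(dip) = 2.63 / sin(52.2°) = 3.328 m
net slip = dip-slip / sin(rake) = 3.328 / sin(67°) = 3.616 m
rate = 3.616 m / 123 years = 0.0294 m/yr = 29.4 mm/yr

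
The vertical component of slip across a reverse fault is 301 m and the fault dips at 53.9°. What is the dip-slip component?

373 m

dip-slip = throw / sin(dip) = 301 / sin(53.9°) = 373 m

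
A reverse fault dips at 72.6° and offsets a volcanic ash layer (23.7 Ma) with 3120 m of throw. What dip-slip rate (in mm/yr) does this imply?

dip-slip = throw / sin(dip) = 3120 m / sin(72.6°) = 3270 m
rate = 3270 m / 23.7 Ma = 0.000138 m/yr = 0.138 mm/yr

0.138 mm/yr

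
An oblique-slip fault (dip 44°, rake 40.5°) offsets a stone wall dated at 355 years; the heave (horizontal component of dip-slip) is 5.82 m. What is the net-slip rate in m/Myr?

dip-slip = heave / cos(dip) = 5.82 / cos(44°) = 8.091 m
net slip = dip-slip / sin(rake) = 8.091 / sin(40.5°) = 12.46 m
rate = 12.46 m / 355 years = 0.0351 m/yr = 35100 m/Myr

35100 m/Myr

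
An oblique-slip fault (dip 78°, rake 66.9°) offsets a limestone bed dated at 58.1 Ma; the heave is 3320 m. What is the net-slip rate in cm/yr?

0.0299 cm/yr

dip-slip = heave / cos(dip) = 3320 / cos(78°) = 15970 m
net slip = dip-slip / sin(rake) = 15970 / sin(66.9°) = 17360 m
rate = 17360 m / 58.1 Ma = 0.000299 m/yr = 0.0299 cm/yr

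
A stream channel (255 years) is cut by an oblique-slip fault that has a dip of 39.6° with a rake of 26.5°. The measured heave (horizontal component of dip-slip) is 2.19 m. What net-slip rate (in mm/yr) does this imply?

25 mm/yr

dip-slip = heave / cos(dip) = 2.19 / cos(39.6°) = 2.842 m
net slip = dip-slip / sin(rake) = 2.842 / sin(26.5°) = 6.370 m
rate = 6.370 m / 255 years = 0.0250 m/yr = 25 mm/yr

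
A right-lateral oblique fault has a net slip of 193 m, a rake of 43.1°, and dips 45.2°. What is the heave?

92.9 m

dip-slip = net slip × sin(rake) = 193 m × sin(43.1°) = 131.9 m
heave = dip-slip × cos(dip) = 131.9 × cos(45.2°) = 92.9 m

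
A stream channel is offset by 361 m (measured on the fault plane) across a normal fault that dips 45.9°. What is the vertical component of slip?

throw = dip-slip × sin(dip) = 361 m × sin(45.9°) = 259 m

259 m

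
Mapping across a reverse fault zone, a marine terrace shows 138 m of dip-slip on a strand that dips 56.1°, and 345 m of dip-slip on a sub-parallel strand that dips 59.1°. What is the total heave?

254 m

heave_A = 138 × cos(56.1°) = 76.97 m
heave_B = 345 × cos(59.1°) = 177.2 m
total = 76.97 + 177.2 = 254 m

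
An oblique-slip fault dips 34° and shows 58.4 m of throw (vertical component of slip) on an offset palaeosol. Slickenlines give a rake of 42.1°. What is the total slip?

156 m

dip-slip = throw / sin(dip) = 58.4 / sin(34°) = 104.4 m
net slip = dip-slip / sin(rake) = 104.4 / sin(42.1°) = 156 m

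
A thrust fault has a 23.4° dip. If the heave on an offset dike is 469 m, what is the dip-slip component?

dip-slip = heave / cos(dip) = 469 / cos(23.4°) = 511 m

511 m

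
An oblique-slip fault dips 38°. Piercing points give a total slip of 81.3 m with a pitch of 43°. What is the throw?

34.1 m

dip-slip = net slip × sin(rake) = 81.3 m × sin(43°) = 55.45 m
throw = dip-slip × sin(dip) = 55.45 × sin(38°) = 34.1 m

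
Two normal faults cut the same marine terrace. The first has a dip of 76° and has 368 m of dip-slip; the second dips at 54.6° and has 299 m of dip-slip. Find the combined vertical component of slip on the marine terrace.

601 m

throw_A = 368 × sin(76°) = 357.1 m
throw_B = 299 × sin(54.6°) = 243.7 m
total = 357.1 + 243.7 = 601 m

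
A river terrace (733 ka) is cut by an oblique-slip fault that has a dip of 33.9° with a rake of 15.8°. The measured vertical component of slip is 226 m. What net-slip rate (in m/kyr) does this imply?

2.03 m/kyr

dip-slip = throw / sin(dip) = 226 / sin(33.9°) = 405.2 m
net slip = dip-slip / sin(rake) = 405.2 / sin(15.8°) = 1488 m
rate = 1488 m / 733 ka = 0.00203 m/yr = 2.03 m/kyr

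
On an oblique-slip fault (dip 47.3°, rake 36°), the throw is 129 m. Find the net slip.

299 m

dip-slip = throw / sin(dip) = 129 / sin(47.3°) = 175.5 m
net slip = dip-slip / sin(rake) = 175.5 / sin(36°) = 299 m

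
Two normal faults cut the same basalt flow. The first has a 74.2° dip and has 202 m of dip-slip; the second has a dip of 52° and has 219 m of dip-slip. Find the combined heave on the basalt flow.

190 m

heave_A = 202 × cos(74.2°) = 55 m
heave_B = 219 × cos(52°) = 134.8 m
total = 55 + 134.8 = 190 m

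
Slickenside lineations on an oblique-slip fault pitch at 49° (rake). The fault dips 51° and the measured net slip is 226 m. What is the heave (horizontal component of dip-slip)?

dip-slip = net slip × sin(rake) = 226 m × sin(49°) = 170.6 m
heave = dip-slip × cos(dip) = 170.6 × cos(51°) = 107 m

107 m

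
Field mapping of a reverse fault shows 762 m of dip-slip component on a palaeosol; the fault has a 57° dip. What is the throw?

639 m

throw = dip-slip × sin(dip) = 762 m × sin(57°) = 639 m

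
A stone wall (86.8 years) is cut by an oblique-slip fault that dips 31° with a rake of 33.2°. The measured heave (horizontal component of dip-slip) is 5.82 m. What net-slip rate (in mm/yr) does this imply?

143 mm/yr

dip-slip = heave / cos(dip) = 5.82 / cos(31°) = 6.790 m
net slip = dip-slip / sin(rake) = 6.790 / sin(33.2°) = 12.40 m
rate = 12.40 m / 86.8 years = 0.143 m/yr = 143 mm/yr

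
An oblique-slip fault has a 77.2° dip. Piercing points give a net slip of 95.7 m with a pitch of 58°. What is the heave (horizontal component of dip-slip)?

dip-slip = net slip × sin(rake) = 95.7 m × sin(58°) = 81.16 m
heave = dip-slip × cos(dip) = 81.16 × cos(77.2°) = 18 m

18 m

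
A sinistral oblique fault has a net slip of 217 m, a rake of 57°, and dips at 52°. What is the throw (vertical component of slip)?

143 m

dip-slip = net slip × sin(rake) = 217 m × sin(57°) = 182 m
throw = dip-slip × sin(dip) = 182 × sin(52°) = 143 m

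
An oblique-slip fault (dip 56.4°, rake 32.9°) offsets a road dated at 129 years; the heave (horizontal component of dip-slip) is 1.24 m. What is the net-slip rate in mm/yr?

dip-slip = heave / cos(dip) = 1.24 / cos(56.4°) = 2.241 m
net slip = dip-slip / sin(rake) = 2.241 / sin(32.9°) = 4.125 m
rate = 4.125 m / 129 years = 0.0320 m/yr = 32 mm/yr

32 mm/yr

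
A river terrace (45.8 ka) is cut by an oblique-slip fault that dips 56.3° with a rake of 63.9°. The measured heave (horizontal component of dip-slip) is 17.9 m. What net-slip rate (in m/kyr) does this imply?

0.784 m/kyr

dip-slip = heave / cos(dip) = 17.9 / cos(56.3°) = 32.26 m
net slip = dip-slip / sin(rake) = 32.26 / sin(63.9°) = 35.92 m
rate = 35.92 m / 45.8 ka = 0.000784 m/yr = 0.784 m/kyr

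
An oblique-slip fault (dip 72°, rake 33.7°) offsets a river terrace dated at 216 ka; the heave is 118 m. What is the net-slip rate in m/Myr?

dip-slip = heave / cos(dip) = 118 / cos(72°) = 381.9 m
net slip = dip-slip / sin(rake) = 381.9 / sin(33.7°) = 688.2 m
rate = 688.2 m / 216 ka = 0.00319 m/yr = 3190 m/Myr

3190 m/Myr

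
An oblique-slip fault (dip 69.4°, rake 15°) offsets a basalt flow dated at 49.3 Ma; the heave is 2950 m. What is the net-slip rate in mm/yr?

dip-slip = heave / cos(dip) = 2950 / cos(69.4°) = 8384 m
net slip = dip-slip / sin(rake) = 8384 / sin(15°) = 32400 m
rate = 32400 m / 49.3 Ma = 0.000657 m/yr = 0.657 mm/yr

0.657 mm/yr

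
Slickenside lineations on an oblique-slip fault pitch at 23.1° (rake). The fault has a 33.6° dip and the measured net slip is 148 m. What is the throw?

32.1 m

dip-slip = net slip × sin(rake) = 148 m × sin(23.1°) = 58.07 m
throw = dip-slip × sin(dip) = 58.07 × sin(33.6°) = 32.1 m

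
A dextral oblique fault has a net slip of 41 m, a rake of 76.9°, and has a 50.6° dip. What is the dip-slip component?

dip-slip = net slip × sin(rake) = 41 m × sin(76.9°) = 39.9 m

39.9 m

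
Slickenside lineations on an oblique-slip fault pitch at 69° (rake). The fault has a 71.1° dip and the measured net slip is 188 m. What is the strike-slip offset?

67.4 m

strike-slip = net slip × cos(rake) = 188 m × cos(69°) = 67.4 m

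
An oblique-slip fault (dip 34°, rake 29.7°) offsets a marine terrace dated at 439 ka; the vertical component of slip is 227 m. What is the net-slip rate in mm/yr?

1.87 mm/yr

dip-slip = throw / sin(dip) = 227 / sin(34°) = 405.9 m
net slip = dip-slip / sin(rake) = 405.9 / sin(29.7°) = 819.3 m
rate = 819.3 m / 439 ka = 0.00187 m/yr = 1.87 mm/yr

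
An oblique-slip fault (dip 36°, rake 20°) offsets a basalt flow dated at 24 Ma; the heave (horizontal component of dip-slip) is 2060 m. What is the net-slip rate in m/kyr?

0.310 m/kyr

dip-slip = heave / cos(dip) = 2060 / cos(36°) = 2546 m
net slip = dip-slip / sin(rake) = 2546 / sin(20°) = 7445 m
rate = 7445 m / 24 Ma = 0.000310 m/yr = 0.310 m/kyr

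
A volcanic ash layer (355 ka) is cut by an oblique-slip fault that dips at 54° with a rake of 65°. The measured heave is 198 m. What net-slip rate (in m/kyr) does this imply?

1.05 m/kyr

dip-slip = heave / cos(dip) = 198 / cos(54°) = 336.9 m
net slip = dip-slip / sin(rake) = 336.9 / sin(65°) = 371.7 m
rate = 371.7 m / 355 ka = 0.00105 m/yr = 1.05 m/kyr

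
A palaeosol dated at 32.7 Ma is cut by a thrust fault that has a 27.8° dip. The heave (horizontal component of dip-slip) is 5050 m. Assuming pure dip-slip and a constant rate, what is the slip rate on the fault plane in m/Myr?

dip-slip = heave / cos(dip) = 5050 m / cos(27.8°) = 5709 m
rate = 5709 m / 32.7 Ma = 0.000175 m/yr = 175 m/Myr

175 m/Myr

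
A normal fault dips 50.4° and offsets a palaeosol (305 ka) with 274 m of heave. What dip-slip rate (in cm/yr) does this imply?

0.141 cm/yr

dip-slip = heave / cos(dip) = 274 m / cos(50.4°) = 429.9 m
rate = 429.9 m / 305 ka = 0.00141 m/yr = 0.141 cm/yr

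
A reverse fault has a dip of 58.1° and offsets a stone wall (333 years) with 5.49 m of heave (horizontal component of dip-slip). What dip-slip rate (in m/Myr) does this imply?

dip-slip = heave / cos(dip) = 5.49 m / cos(58.1°) = 10.39 m
rate = 10.39 m / 333 years = 0.0312 m/yr = 31200 m/Myr

31200 m/Myr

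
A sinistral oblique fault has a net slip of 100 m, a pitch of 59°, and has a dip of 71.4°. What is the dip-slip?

85.7 m

dip-slip = net slip × sin(rake) = 100 m × sin(59°) = 85.7 m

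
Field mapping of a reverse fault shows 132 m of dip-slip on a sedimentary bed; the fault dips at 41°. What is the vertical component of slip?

86.6 m

throw = dip-slip × sin(dip) = 132 m × sin(41°) = 86.6 m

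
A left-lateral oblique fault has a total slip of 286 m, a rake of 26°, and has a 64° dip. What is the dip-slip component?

dip-slip = net slip × sin(rake) = 286 m × sin(26°) = 125 m

125 m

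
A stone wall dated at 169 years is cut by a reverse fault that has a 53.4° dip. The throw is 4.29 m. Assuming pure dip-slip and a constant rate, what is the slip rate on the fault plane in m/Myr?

dip-slip = throw / sin(dip) = 4.29 m / sin(53.4°) = 5.344 m
rate = 5.344 m / 169 years = 0.0316 m/yr = 31600 m/Myr

31600 m/Myr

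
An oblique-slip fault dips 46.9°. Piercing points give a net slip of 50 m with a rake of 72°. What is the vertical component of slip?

dip-slip = net slip × sin(rake) = 50 m × sin(72°) = 47.55 m
throw = dip-slip × sin(dip) = 47.55 × sin(46.9°) = 34.7 m

34.7 m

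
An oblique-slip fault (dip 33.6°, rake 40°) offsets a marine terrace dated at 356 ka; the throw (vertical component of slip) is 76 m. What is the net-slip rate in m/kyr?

0.600 m/kyr

dip-slip = throw / sin(dip) = 76 / sin(33.6°) = 137.3 m
net slip = dip-slip / sin(rake) = 137.3 / sin(40°) = 213.7 m
rate = 213.7 m / 356 ka = 0.000600 m/yr = 0.600 m/kyr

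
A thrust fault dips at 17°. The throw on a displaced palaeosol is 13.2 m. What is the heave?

43.2 m

heave = throw / tan(dip) = 13.2 / tan(17°) = 43.2 m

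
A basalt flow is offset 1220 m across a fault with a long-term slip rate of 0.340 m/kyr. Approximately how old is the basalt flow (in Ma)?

age = offset / rate = 1220 m / (0.340 m/kyr) = 3.59e+06 yr = 3.59 Ma

3.59 Ma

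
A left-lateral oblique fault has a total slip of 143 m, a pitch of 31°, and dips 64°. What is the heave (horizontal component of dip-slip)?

dip-slip = net slip × sin(rake) = 143 m × sin(31°) = 73.65 m
heave = dip-slip × cos(dip) = 73.65 × cos(64°) = 32.3 m

32.3 m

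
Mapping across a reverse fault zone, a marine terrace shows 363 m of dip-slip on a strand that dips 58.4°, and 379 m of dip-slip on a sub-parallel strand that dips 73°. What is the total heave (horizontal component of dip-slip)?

301 m

heave_A = 363 × cos(58.4°) = 190.2 m
heave_B = 379 × cos(73°) = 110.8 m
total = 190.2 + 110.8 = 301 m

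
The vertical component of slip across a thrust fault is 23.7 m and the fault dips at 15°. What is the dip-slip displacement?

91.6 m

dip-slip = throw / sin(dip) = 23.7 / sin(15°) = 91.6 m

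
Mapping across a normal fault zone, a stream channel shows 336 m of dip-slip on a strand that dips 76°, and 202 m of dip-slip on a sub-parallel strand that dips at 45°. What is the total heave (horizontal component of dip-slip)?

224 m

heave_A = 336 × cos(76°) = 81.29 m
heave_B = 202 × cos(45°) = 142.8 m
total = 81.29 + 142.8 = 224 m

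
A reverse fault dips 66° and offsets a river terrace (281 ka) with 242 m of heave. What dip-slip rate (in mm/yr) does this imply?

2.12 mm/yr

dip-slip = heave / cos(dip) = 242 m / cos(66°) = 595 m
rate = 595 m / 281 ka = 0.00212 m/yr = 2.12 mm/yr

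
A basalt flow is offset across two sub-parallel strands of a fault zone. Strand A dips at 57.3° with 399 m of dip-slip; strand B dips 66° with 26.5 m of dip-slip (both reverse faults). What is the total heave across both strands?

226 m

heave_A = 399 × cos(57.3°) = 215.6 m
heave_B = 26.5 × cos(66°) = 10.78 m
total = 215.6 + 10.78 = 226 m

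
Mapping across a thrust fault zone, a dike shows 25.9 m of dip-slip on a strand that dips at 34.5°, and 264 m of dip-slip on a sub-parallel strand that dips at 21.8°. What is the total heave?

266 m

heave_A = 25.9 × cos(34.5°) = 21.34 m
heave_B = 264 × cos(21.8°) = 245.1 m
total = 21.34 + 245.1 = 266 m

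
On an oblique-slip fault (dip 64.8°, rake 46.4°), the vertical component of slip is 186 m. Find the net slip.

dip-slip = throw / sin(dip) = 186 / sin(64.8°) = 205.6 m
net slip = dip-slip / sin(rake) = 205.6 / sin(46.4°) = 284 m

284 m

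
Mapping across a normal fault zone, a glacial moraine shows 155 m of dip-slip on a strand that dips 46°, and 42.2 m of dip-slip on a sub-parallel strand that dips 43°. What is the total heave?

heave_A = 155 × cos(46°) = 107.7 m
heave_B = 42.2 × cos(43°) = 30.86 m
total = 107.7 + 30.86 = 139 m

139 m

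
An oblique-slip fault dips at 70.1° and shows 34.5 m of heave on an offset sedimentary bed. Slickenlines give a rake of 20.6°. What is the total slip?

dip-slip = heave / cos(dip) = 34.5 / cos(70.1°) = 101.4 m
net slip = dip-slip / sin(rake) = 101.4 / sin(20.6°) = 288 m

288 m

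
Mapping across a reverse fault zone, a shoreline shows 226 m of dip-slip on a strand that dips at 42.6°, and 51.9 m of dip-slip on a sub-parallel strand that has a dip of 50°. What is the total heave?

200 m

heave_A = 226 × cos(42.6°) = 166.4 m
heave_B = 51.9 × cos(50°) = 33.36 m
total = 166.4 + 33.36 = 200 m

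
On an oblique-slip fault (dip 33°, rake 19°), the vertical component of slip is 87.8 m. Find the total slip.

dip-slip = throw / sin(dip) = 87.8 / sin(33°) = 161.2 m
net slip = dip-slip / sin(rake) = 161.2 / sin(19°) = 495 m

495 m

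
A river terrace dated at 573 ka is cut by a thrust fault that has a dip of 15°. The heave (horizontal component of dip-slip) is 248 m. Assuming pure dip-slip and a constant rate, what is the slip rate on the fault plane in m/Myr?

dip-slip = heave / cos(dip) = 248 m / cos(15°) = 256.7 m
rate = 256.7 m / 573 ka = 0.000448 m/yr = 448 m/Myr

448 m/Myr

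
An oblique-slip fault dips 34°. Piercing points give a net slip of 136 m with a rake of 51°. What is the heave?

dip-slip = net slip × sin(rake) = 136 m × sin(51°) = 105.7 m
heave = dip-slip × cos(dip) = 105.7 × cos(34°) = 87.6 m

87.6 m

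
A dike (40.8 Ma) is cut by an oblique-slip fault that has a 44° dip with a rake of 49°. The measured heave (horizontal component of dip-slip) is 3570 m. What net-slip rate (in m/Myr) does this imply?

161 m/Myr

dip-slip = heave / cos(dip) = 3570 / cos(44°) = 4963 m
net slip = dip-slip / sin(rake) = 4963 / sin(49°) = 6576 m
rate = 6576 m / 40.8 Ma = 0.000161 m/yr = 161 m/Myr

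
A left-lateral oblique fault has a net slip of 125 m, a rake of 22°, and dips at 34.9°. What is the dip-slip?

dip-slip = net slip × sin(rake) = 125 m × sin(22°) = 46.8 m

46.8 m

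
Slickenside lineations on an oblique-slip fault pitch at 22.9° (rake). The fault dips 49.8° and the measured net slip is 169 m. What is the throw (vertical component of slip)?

50.2 m

dip-slip = net slip × sin(rake) = 169 m × sin(22.9°) = 65.76 m
throw = dip-slip × sin(dip) = 65.76 × sin(49.8°) = 50.2 m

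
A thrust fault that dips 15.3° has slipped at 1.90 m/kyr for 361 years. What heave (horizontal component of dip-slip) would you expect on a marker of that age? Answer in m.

0.662 m

dip-slip = rate × time = 1.90 m/kyr × 361 years = 0.6859 m
heave = dip-slip × cos(dip) = 0.6859 × cos(15.3°) = 0.662 m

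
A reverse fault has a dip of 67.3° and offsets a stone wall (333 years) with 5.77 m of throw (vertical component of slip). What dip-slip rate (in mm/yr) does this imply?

18.8 mm/yr

dip-slip = throw / sin(dip) = 5.77 m / sin(67.3°) = 6.254 m
rate = 6.254 m / 333 years = 0.0188 m/yr = 18.8 mm/yr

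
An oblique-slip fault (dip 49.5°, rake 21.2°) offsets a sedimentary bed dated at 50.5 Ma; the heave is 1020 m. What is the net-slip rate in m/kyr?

dip-slip = heave / cos(dip) = 1020 / cos(49.5°) = 1571 m
net slip = dip-slip / sin(rake) = 1571 / sin(21.2°) = 4343 m
rate = 4343 m / 50.5 Ma = 0.0000860 m/yr = 0.0860 m/kyr

0.0860 m/kyr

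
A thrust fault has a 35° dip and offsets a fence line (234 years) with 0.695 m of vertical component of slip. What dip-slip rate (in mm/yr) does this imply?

dip-slip = throw / sin(dip) = 0.695 m / sin(35°) = 1.212 m
rate = 1.212 m / 234 years = 0.00518 m/yr = 5.18 mm/yr

5.18 mm/yr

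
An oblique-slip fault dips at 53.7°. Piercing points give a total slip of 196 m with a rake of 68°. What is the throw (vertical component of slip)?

dip-slip = net slip × sin(rake) = 196 m × sin(68°) = 181.7 m
throw = dip-slip × sin(dip) = 181.7 × sin(53.7°) = 146 m

146 m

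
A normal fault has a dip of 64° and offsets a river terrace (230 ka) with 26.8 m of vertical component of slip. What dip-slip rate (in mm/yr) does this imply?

dip-slip = throw / sin(dip) = 26.8 m / sin(64°) = 29.82 m
rate = 29.82 m / 230 ka = 0.000130 m/yr = 0.130 mm/yr

0.130 mm/yr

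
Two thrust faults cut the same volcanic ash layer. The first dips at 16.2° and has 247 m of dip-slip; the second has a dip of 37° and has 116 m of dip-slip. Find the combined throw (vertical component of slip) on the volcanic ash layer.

throw_A = 247 × sin(16.2°) = 68.91 m
throw_B = 116 × sin(37°) = 69.81 m
total = 68.91 + 69.81 = 139 m

139 m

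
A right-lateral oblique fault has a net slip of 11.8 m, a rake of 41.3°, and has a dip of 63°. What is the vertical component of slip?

6.94 m

dip-slip = net slip × sin(rake) = 11.8 m × sin(41.3°) = 7.788 m
throw = dip-slip × sin(dip) = 7.788 × sin(63°) = 6.94 m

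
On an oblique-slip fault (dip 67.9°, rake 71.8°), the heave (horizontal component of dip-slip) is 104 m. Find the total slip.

dip-slip = heave / cos(dip) = 104 / cos(67.9°) = 276.4 m
net slip = dip-slip / sin(rake) = 276.4 / sin(71.8°) = 291 m

291 m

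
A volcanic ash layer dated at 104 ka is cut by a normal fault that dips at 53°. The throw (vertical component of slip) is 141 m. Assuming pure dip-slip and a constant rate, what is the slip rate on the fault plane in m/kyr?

1.70 m/kyr

dip-slip = throw / sin(dip) = 141 m / sin(53°) = 176.6 m
rate = 176.6 m / 104 ka = 0.00170 m/yr = 1.70 m/kyr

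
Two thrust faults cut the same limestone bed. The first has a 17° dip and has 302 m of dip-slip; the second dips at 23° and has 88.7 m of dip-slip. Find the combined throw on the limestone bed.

throw_A = 302 × sin(17°) = 88.30 m
throw_B = 88.7 × sin(23°) = 34.66 m
total = 88.30 + 34.66 = 123 m

123 m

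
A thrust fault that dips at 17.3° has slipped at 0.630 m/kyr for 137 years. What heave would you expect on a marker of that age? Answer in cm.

8.24 cm

dip-slip = rate × time = 0.630 m/kyr × 137 years = 0.08631 m
heave = dip-slip × cos(dip) = 0.08631 × cos(17.3°) = 0.0824 m = 8.24 cm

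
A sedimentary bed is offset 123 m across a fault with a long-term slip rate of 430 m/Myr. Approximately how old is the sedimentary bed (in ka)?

age = offset / rate = 123 m / (430 m/Myr) = 286000 yr = 286 ka

286 ka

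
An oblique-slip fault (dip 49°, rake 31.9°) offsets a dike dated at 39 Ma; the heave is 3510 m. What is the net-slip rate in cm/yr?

0.0260 cm/yr

dip-slip = heave / cos(dip) = 3510 / cos(49°) = 5350 m
net slip = dip-slip / sin(rake) = 5350 / sin(31.9°) = 10120 m
rate = 10120 m / 39 Ma = 0.000260 m/yr = 0.0260 cm/yr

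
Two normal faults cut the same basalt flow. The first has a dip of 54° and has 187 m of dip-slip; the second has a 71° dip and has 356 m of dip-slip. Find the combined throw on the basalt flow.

throw_A = 187 × sin(54°) = 151.3 m
throw_B = 356 × sin(71°) = 336.6 m
total = 151.3 + 336.6 = 488 m

488 m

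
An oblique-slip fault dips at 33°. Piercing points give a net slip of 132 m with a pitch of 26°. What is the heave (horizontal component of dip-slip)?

48.5 m

dip-slip = net slip × sin(rake) = 132 m × sin(26°) = 57.86 m
heave = dip-slip × cos(dip) = 57.86 × cos(33°) = 48.5 m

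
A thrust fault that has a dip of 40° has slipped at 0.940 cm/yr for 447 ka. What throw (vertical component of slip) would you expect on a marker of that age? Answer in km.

dip-slip = rate × time = 0.940 cm/yr × 447 ka = 4202 m
throw = dip-slip × sin(dip) = 4202 × sin(40°) = 2700 m = 2.70 km

2.70 km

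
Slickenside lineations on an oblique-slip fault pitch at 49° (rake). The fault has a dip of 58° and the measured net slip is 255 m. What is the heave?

dip-slip = net slip × sin(rake) = 255 m × sin(49°) = 192.5 m
heave = dip-slip × cos(dip) = 192.5 × cos(58°) = 102 m

102 m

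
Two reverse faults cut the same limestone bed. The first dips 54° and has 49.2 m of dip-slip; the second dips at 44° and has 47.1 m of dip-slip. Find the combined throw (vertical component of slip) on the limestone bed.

72.5 m

throw_A = 49.2 × sin(54°) = 39.80 m
throw_B = 47.1 × sin(44°) = 32.72 m
total = 39.80 + 32.72 = 72.5 m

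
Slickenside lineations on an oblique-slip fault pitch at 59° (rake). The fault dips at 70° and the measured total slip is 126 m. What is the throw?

101 m

dip-slip = net slip × sin(rake) = 126 m × sin(59°) = 108 m
throw = dip-slip × sin(dip) = 108 × sin(70°) = 101 m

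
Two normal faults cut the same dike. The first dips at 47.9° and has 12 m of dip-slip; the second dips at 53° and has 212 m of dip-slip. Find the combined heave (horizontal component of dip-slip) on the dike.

heave_A = 12 × cos(47.9°) = 8.045 m
heave_B = 212 × cos(53°) = 127.6 m
total = 8.045 + 127.6 = 136 m

136 m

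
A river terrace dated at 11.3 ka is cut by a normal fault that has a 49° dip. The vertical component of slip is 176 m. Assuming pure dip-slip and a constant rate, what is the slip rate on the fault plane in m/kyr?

dip-slip = throw / sin(dip) = 176 m / sin(49°) = 233.2 m
rate = 233.2 m / 11.3 ka = 0.0206 m/yr = 20.6 m/kyr

20.6 m/kyr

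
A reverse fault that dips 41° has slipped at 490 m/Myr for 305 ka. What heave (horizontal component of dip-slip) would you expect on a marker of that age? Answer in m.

113 m

dip-slip = rate × time = 490 m/Myr × 305 ka = 149.4 m
heave = dip-slip × cos(dip) = 149.4 × cos(41°) = 113 m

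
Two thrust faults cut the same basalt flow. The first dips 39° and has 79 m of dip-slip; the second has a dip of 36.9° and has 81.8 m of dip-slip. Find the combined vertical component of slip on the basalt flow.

98.8 m

throw_A = 79 × sin(39°) = 49.72 m
throw_B = 81.8 × sin(36.9°) = 49.11 m
total = 49.72 + 49.11 = 98.8 m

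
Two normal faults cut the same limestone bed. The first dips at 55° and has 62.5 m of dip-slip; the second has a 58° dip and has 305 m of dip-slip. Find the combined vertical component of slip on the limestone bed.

310 m

throw_A = 62.5 × sin(55°) = 51.20 m
throw_B = 305 × sin(58°) = 258.7 m
total = 51.20 + 258.7 = 310 m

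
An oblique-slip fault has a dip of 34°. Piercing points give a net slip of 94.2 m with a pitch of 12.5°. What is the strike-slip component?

strike-slip = net slip × cos(rake) = 94.2 m × cos(12.5°) = 92 m

92 m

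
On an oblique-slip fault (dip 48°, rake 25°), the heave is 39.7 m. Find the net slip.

dip-slip = heave / cos(dip) = 39.7 / cos(48°) = 59.33 m
net slip = dip-slip / sin(rake) = 59.33 / sin(25°) = 140 m

140 m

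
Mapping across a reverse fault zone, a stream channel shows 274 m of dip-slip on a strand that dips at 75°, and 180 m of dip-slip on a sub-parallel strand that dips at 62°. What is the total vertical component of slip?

throw_A = 274 × sin(75°) = 264.7 m
throw_B = 180 × sin(62°) = 158.9 m
total = 264.7 + 158.9 = 424 m

424 m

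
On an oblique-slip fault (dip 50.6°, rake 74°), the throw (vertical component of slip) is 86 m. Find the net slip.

116 m

dip-slip = throw / sin(dip) = 86 / sin(50.6°) = 111.3 m
net slip = dip-slip / sin(rake) = 111.3 / sin(74°) = 116 m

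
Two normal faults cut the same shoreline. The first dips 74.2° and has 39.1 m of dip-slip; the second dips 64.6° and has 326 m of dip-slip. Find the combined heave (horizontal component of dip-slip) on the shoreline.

150 m

heave_A = 39.1 × cos(74.2°) = 10.65 m
heave_B = 326 × cos(64.6°) = 139.8 m
total = 10.65 + 139.8 = 150 m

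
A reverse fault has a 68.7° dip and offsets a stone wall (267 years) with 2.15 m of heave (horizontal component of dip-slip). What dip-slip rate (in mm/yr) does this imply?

22.2 mm/yr

dip-slip = heave / cos(dip) = 2.15 m / cos(68.7°) = 5.919 m
rate = 5.919 m / 267 years = 0.0222 m/yr = 22.2 mm/yr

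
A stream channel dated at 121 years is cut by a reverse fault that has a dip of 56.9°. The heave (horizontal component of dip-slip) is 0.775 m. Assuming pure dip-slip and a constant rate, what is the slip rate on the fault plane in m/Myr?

dip-slip = heave / cos(dip) = 0.775 m / cos(56.9°) = 1.419 m
rate = 1.419 m / 121 years = 0.0117 m/yr = 11700 m/Myr

11700 m/Myr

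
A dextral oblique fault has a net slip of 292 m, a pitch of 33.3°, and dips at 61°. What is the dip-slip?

dip-slip = net slip × sin(rake) = 292 m × sin(33.3°) = 160 m

160 m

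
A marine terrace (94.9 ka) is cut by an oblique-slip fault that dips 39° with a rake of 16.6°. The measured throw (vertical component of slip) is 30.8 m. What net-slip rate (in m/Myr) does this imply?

1810 m/Myr

dip-slip = throw / sin(dip) = 30.8 / sin(39°) = 48.94 m
net slip = dip-slip / sin(rake) = 48.94 / sin(16.6°) = 171.3 m
rate = 171.3 m / 94.9 ka = 0.00181 m/yr = 1810 m/Myr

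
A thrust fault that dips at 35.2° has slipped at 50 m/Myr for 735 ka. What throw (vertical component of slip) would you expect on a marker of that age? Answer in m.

dip-slip = rate × time = 50 m/Myr × 735 ka = 36.75 m
throw = dip-slip × sin(dip) = 36.75 × sin(35.2°) = 21.2 m

21.2 m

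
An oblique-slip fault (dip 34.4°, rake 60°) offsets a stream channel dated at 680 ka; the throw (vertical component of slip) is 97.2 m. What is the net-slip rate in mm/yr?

dip-slip = throw / sin(dip) = 97.2 / sin(34.4°) = 172 m
net slip = dip-slip / sin(rake) = 172 / sin(60°) = 198.7 m
rate = 198.7 m / 680 ka = 0.000292 m/yr = 0.292 mm/yr

0.292 mm/yr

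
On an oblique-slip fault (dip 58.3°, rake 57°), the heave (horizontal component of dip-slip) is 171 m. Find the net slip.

388 m

dip-slip = heave / cos(dip) = 171 / cos(58.3°) = 325.4 m
net slip = dip-slip / sin(rake) = 325.4 / sin(57°) = 388 m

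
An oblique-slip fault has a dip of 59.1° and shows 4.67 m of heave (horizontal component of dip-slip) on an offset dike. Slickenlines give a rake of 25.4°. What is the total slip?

21.2 m

dip-slip = heave / cos(dip) = 4.67 / cos(59.1°) = 9.094 m
net slip = dip-slip / sin(rake) = 9.094 / sin(25.4°) = 21.2 m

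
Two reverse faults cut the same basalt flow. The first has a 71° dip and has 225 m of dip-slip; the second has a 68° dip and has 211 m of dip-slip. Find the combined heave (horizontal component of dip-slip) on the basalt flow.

152 m

heave_A = 225 × cos(71°) = 73.25 m
heave_B = 211 × cos(68°) = 79.04 m
total = 73.25 + 79.04 = 152 m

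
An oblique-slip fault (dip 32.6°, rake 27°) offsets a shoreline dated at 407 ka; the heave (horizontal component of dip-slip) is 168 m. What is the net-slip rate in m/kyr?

dip-slip = heave / cos(dip) = 168 / cos(32.6°) = 199.4 m
net slip = dip-slip / sin(rake) = 199.4 / sin(27°) = 439.3 m
rate = 439.3 m / 407 ka = 0.00108 m/yr = 1.08 m/kyr

1.08 m/kyr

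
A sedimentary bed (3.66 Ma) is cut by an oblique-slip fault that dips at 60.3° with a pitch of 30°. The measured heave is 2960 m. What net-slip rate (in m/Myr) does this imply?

dip-slip = heave / cos(dip) = 2960 / cos(60.3°) = 5974 m
net slip = dip-slip / sin(rake) = 5974 / sin(30°) = 11950 m
rate = 11950 m / 3.66 Ma = 0.00326 m/yr = 3260 m/Myr

3260 m/Myr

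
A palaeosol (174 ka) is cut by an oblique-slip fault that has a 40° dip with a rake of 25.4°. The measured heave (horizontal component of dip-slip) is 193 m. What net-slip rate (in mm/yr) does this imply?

dip-slip = heave / cos(dip) = 193 / cos(40°) = 251.9 m
net slip = dip-slip / sin(rake) = 251.9 / sin(25.4°) = 587.4 m
rate = 587.4 m / 174 ka = 0.00338 m/yr = 3.38 mm/yr

3.38 mm/yr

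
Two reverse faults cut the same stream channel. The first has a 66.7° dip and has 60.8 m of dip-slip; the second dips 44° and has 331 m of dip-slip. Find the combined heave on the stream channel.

heave_A = 60.8 × cos(66.7°) = 24.05 m
heave_B = 331 × cos(44°) = 238.1 m
total = 24.05 + 238.1 = 262 m

262 m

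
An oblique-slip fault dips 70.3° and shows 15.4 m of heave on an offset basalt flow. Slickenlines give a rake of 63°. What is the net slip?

dip-slip = heave / cos(dip) = 15.4 / cos(70.3°) = 45.68 m
net slip = dip-slip / sin(rake) = 45.68 / sin(63°) = 51.3 m

51.3 m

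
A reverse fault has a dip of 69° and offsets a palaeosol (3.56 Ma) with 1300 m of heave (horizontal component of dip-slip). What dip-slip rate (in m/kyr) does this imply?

1.02 m/kyr

dip-slip = heave / cos(dip) = 1300 m / cos(69°) = 3628 m
rate = 3628 m / 3.56 Ma = 0.00102 m/yr = 1.02 m/kyr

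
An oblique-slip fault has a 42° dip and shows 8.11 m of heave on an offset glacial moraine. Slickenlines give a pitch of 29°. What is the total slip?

22.5 m

dip-slip = heave / cos(dip) = 8.11 / cos(42°) = 10.91 m
net slip = dip-slip / sin(rake) = 10.91 / sin(29°) = 22.5 m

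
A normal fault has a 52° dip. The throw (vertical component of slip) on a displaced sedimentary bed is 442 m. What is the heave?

heave = throw / tan(dip) = 442 / tan(52°) = 345 m

345 m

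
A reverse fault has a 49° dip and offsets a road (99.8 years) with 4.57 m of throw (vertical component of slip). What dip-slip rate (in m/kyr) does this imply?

60.7 m/kyr

dip-slip = throw / sin(dip) = 4.57 m / sin(49°) = 6.055 m
rate = 6.055 m / 99.8 years = 0.0607 m/yr = 60.7 m/kyr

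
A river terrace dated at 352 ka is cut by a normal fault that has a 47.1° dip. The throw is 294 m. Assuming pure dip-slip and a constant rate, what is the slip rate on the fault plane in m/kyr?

dip-slip = throw / sin(dip) = 294 m / sin(47.1°) = 401.3 m
rate = 401.3 m / 352 ka = 0.00114 m/yr = 1.14 m/kyr

1.14 m/kyr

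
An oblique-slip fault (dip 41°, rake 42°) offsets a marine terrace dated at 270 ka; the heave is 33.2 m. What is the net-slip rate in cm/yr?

dip-slip = heave / cos(dip) = 33.2 / cos(41°) = 43.99 m
net slip = dip-slip / sin(rake) = 43.99 / sin(42°) = 65.74 m
rate = 65.74 m / 270 ka = 0.000243 m/yr = 0.0243 cm/yr

0.0243 cm/yr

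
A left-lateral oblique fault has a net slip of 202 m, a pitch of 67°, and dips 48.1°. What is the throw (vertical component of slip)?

dip-slip = net slip × sin(rake) = 202 m × sin(67°) = 185.9 m
throw = dip-slip × sin(dip) = 185.9 × sin(48.1°) = 138 m

138 m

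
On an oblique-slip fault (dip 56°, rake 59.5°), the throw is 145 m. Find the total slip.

203 m

dip-slip = throw / sin(dip) = 145 / sin(56°) = 174.9 m
net slip = dip-slip / sin(rake) = 174.9 / sin(59.5°) = 203 m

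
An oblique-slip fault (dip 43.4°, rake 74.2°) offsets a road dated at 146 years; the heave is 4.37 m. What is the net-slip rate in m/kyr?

42.8 m/kyr

dip-slip = heave / cos(dip) = 4.37 / cos(43.4°) = 6.015 m
net slip = dip-slip / sin(rake) = 6.015 / sin(74.2°) = 6.251 m
rate = 6.251 m / 146 years = 0.0428 m/yr = 42.8 m/kyr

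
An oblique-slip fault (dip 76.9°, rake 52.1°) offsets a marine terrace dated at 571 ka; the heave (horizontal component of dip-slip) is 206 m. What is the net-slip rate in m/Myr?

dip-slip = heave / cos(dip) = 206 / cos(76.9°) = 908.9 m
net slip = dip-slip / sin(rake) = 908.9 / sin(52.1°) = 1152 m
rate = 1152 m / 571 ka = 0.00202 m/yr = 2020 m/Myr

2020 m/Myr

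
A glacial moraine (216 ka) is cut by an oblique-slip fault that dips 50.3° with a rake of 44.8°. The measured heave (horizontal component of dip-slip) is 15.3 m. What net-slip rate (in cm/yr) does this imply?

0.0157 cm/yr

dip-slip = heave / cos(dip) = 15.3 / cos(50.3°) = 23.95 m
net slip = dip-slip / sin(rake) = 23.95 / sin(44.8°) = 33.99 m
rate = 33.99 m / 216 ka = 0.000157 m/yr = 0.0157 cm/yr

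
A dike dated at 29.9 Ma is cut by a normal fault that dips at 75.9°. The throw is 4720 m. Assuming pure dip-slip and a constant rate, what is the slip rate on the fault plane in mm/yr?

0.163 mm/yr

dip-slip = throw / sin(dip) = 4720 m / sin(75.9°) = 4867 m
rate = 4867 m / 29.9 Ma = 0.000163 m/yr = 0.163 mm/yr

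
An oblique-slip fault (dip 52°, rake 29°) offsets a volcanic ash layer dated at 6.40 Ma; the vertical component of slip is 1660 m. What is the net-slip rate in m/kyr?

0.679 m/kyr

dip-slip = throw / sin(dip) = 1660 / sin(52°) = 2107 m
net slip = dip-slip / sin(rake) = 2107 / sin(29°) = 4345 m
rate = 4345 m / 6.40 Ma = 0.000679 m/yr = 0.679 m/kyr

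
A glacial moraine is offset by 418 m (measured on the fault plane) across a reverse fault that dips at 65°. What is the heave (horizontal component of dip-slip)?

177 m

heave = dip-slip × cos(dip) = 418 m × cos(65°) = 177 m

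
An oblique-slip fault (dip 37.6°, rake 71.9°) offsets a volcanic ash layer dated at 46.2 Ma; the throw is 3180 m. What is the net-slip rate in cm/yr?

0.0119 cm/yr

dip-slip = throw / sin(dip) = 3180 / sin(37.6°) = 5212 m
net slip = dip-slip / sin(rake) = 5212 / sin(71.9°) = 5483 m
rate = 5483 m / 46.2 Ma = 0.000119 m/yr = 0.0119 cm/yr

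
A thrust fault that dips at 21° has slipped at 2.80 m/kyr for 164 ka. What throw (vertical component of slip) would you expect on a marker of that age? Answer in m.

dip-slip = rate × time = 2.80 m/kyr × 164 ka = 459.2 m
throw = dip-slip × sin(dip) = 459.2 × sin(21°) = 165 m

165 m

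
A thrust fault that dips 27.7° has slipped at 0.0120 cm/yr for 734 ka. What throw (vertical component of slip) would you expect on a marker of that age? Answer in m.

dip-slip = rate × time = 0.0120 cm/yr × 734 ka = 88.08 m
throw = dip-slip × sin(dip) = 88.08 × sin(27.7°) = 40.9 m

40.9 m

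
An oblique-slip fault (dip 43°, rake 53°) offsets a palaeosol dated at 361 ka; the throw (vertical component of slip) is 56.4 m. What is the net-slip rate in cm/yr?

dip-slip = throw / sin(dip) = 56.4 / sin(43°) = 82.70 m
net slip = dip-slip / sin(rake) = 82.70 / sin(53°) = 103.5 m
rate = 103.5 m / 361 ka = 0.000287 m/yr = 0.0287 cm/yr

0.0287 cm/yr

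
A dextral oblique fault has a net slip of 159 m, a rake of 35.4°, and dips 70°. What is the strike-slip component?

130 m

strike-slip = net slip × cos(rake) = 159 m × cos(35.4°) = 130 m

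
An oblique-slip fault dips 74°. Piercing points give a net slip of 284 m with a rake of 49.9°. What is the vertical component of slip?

dip-slip = net slip × sin(rake) = 284 m × sin(49.9°) = 217.2 m
throw = dip-slip × sin(dip) = 217.2 × sin(74°) = 209 m

209 m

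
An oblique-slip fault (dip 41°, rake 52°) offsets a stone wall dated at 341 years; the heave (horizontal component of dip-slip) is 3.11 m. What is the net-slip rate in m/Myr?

15300 m/Myr

dip-slip = heave / cos(dip) = 3.11 / cos(41°) = 4.121 m
net slip = dip-slip / sin(rake) = 4.121 / sin(52°) = 5.229 m
rate = 5.229 m / 341 years = 0.0153 m/yr = 15300 m/Myr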